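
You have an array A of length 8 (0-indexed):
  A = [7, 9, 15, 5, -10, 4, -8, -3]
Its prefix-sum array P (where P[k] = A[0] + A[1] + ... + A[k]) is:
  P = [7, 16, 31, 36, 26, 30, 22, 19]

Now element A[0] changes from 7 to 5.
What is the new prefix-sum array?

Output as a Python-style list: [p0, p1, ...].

Change: A[0] 7 -> 5, delta = -2
P[k] for k < 0: unchanged (A[0] not included)
P[k] for k >= 0: shift by delta = -2
  P[0] = 7 + -2 = 5
  P[1] = 16 + -2 = 14
  P[2] = 31 + -2 = 29
  P[3] = 36 + -2 = 34
  P[4] = 26 + -2 = 24
  P[5] = 30 + -2 = 28
  P[6] = 22 + -2 = 20
  P[7] = 19 + -2 = 17

Answer: [5, 14, 29, 34, 24, 28, 20, 17]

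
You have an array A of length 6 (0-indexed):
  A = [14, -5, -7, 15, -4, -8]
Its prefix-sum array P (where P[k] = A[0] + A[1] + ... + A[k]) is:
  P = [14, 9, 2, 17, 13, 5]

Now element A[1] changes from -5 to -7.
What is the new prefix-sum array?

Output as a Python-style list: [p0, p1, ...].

Change: A[1] -5 -> -7, delta = -2
P[k] for k < 1: unchanged (A[1] not included)
P[k] for k >= 1: shift by delta = -2
  P[0] = 14 + 0 = 14
  P[1] = 9 + -2 = 7
  P[2] = 2 + -2 = 0
  P[3] = 17 + -2 = 15
  P[4] = 13 + -2 = 11
  P[5] = 5 + -2 = 3

Answer: [14, 7, 0, 15, 11, 3]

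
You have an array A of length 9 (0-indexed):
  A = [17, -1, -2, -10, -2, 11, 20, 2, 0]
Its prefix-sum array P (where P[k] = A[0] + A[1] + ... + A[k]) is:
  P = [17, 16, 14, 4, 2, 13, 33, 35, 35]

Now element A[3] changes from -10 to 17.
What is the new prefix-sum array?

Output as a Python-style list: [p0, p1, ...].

Answer: [17, 16, 14, 31, 29, 40, 60, 62, 62]

Derivation:
Change: A[3] -10 -> 17, delta = 27
P[k] for k < 3: unchanged (A[3] not included)
P[k] for k >= 3: shift by delta = 27
  P[0] = 17 + 0 = 17
  P[1] = 16 + 0 = 16
  P[2] = 14 + 0 = 14
  P[3] = 4 + 27 = 31
  P[4] = 2 + 27 = 29
  P[5] = 13 + 27 = 40
  P[6] = 33 + 27 = 60
  P[7] = 35 + 27 = 62
  P[8] = 35 + 27 = 62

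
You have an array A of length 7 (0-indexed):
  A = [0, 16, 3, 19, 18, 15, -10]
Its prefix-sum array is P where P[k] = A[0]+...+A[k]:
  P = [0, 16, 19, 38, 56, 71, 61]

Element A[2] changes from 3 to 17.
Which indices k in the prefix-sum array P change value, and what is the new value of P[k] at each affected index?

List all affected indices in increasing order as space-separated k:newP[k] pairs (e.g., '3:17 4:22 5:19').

P[k] = A[0] + ... + A[k]
P[k] includes A[2] iff k >= 2
Affected indices: 2, 3, ..., 6; delta = 14
  P[2]: 19 + 14 = 33
  P[3]: 38 + 14 = 52
  P[4]: 56 + 14 = 70
  P[5]: 71 + 14 = 85
  P[6]: 61 + 14 = 75

Answer: 2:33 3:52 4:70 5:85 6:75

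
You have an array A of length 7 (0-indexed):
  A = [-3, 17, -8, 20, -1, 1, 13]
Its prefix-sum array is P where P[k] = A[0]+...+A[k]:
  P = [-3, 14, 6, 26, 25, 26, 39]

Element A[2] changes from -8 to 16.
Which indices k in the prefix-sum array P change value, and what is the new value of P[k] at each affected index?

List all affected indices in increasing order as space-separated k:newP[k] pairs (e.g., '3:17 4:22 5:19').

Answer: 2:30 3:50 4:49 5:50 6:63

Derivation:
P[k] = A[0] + ... + A[k]
P[k] includes A[2] iff k >= 2
Affected indices: 2, 3, ..., 6; delta = 24
  P[2]: 6 + 24 = 30
  P[3]: 26 + 24 = 50
  P[4]: 25 + 24 = 49
  P[5]: 26 + 24 = 50
  P[6]: 39 + 24 = 63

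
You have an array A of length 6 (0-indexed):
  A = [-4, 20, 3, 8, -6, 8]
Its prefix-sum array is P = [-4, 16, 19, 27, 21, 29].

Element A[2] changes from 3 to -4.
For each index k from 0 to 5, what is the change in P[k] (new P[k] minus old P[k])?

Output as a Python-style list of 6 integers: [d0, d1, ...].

Answer: [0, 0, -7, -7, -7, -7]

Derivation:
Element change: A[2] 3 -> -4, delta = -7
For k < 2: P[k] unchanged, delta_P[k] = 0
For k >= 2: P[k] shifts by exactly -7
Delta array: [0, 0, -7, -7, -7, -7]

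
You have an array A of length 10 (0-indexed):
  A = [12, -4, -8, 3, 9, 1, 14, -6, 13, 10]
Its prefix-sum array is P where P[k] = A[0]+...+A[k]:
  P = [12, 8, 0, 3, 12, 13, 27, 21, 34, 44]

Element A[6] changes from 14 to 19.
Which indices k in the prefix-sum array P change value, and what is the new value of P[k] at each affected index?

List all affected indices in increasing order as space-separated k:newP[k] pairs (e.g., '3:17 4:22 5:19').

Answer: 6:32 7:26 8:39 9:49

Derivation:
P[k] = A[0] + ... + A[k]
P[k] includes A[6] iff k >= 6
Affected indices: 6, 7, ..., 9; delta = 5
  P[6]: 27 + 5 = 32
  P[7]: 21 + 5 = 26
  P[8]: 34 + 5 = 39
  P[9]: 44 + 5 = 49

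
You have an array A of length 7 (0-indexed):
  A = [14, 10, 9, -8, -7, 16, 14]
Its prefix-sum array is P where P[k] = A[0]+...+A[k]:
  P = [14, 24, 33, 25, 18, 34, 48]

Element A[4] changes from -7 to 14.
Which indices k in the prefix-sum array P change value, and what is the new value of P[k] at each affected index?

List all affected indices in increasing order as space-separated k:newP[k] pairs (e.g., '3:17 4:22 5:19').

P[k] = A[0] + ... + A[k]
P[k] includes A[4] iff k >= 4
Affected indices: 4, 5, ..., 6; delta = 21
  P[4]: 18 + 21 = 39
  P[5]: 34 + 21 = 55
  P[6]: 48 + 21 = 69

Answer: 4:39 5:55 6:69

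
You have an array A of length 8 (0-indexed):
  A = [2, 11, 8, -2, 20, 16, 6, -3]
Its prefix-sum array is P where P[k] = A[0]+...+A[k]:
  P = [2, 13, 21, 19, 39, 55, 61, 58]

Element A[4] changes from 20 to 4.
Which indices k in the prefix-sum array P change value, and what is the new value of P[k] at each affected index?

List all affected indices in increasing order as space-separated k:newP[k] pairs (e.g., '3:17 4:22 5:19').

Answer: 4:23 5:39 6:45 7:42

Derivation:
P[k] = A[0] + ... + A[k]
P[k] includes A[4] iff k >= 4
Affected indices: 4, 5, ..., 7; delta = -16
  P[4]: 39 + -16 = 23
  P[5]: 55 + -16 = 39
  P[6]: 61 + -16 = 45
  P[7]: 58 + -16 = 42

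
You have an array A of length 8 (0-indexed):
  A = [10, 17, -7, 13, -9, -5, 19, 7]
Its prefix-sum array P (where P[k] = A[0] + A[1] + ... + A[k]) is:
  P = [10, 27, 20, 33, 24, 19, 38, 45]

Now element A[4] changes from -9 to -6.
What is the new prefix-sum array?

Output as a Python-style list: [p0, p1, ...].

Answer: [10, 27, 20, 33, 27, 22, 41, 48]

Derivation:
Change: A[4] -9 -> -6, delta = 3
P[k] for k < 4: unchanged (A[4] not included)
P[k] for k >= 4: shift by delta = 3
  P[0] = 10 + 0 = 10
  P[1] = 27 + 0 = 27
  P[2] = 20 + 0 = 20
  P[3] = 33 + 0 = 33
  P[4] = 24 + 3 = 27
  P[5] = 19 + 3 = 22
  P[6] = 38 + 3 = 41
  P[7] = 45 + 3 = 48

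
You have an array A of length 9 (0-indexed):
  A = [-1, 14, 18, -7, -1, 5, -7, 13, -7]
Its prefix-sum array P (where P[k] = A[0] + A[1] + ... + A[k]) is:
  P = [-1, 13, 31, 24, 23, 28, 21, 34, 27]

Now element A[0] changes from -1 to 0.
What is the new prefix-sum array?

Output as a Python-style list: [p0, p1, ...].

Answer: [0, 14, 32, 25, 24, 29, 22, 35, 28]

Derivation:
Change: A[0] -1 -> 0, delta = 1
P[k] for k < 0: unchanged (A[0] not included)
P[k] for k >= 0: shift by delta = 1
  P[0] = -1 + 1 = 0
  P[1] = 13 + 1 = 14
  P[2] = 31 + 1 = 32
  P[3] = 24 + 1 = 25
  P[4] = 23 + 1 = 24
  P[5] = 28 + 1 = 29
  P[6] = 21 + 1 = 22
  P[7] = 34 + 1 = 35
  P[8] = 27 + 1 = 28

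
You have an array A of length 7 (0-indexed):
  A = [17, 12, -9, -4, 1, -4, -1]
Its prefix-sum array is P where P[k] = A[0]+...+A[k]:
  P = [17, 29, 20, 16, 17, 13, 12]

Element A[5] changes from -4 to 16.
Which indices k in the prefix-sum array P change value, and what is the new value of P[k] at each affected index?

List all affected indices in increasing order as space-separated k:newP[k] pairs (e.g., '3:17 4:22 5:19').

P[k] = A[0] + ... + A[k]
P[k] includes A[5] iff k >= 5
Affected indices: 5, 6, ..., 6; delta = 20
  P[5]: 13 + 20 = 33
  P[6]: 12 + 20 = 32

Answer: 5:33 6:32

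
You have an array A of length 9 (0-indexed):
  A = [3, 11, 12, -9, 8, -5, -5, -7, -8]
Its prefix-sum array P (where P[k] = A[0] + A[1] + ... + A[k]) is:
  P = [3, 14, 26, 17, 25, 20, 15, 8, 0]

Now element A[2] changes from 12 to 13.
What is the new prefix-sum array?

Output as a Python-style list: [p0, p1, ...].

Change: A[2] 12 -> 13, delta = 1
P[k] for k < 2: unchanged (A[2] not included)
P[k] for k >= 2: shift by delta = 1
  P[0] = 3 + 0 = 3
  P[1] = 14 + 0 = 14
  P[2] = 26 + 1 = 27
  P[3] = 17 + 1 = 18
  P[4] = 25 + 1 = 26
  P[5] = 20 + 1 = 21
  P[6] = 15 + 1 = 16
  P[7] = 8 + 1 = 9
  P[8] = 0 + 1 = 1

Answer: [3, 14, 27, 18, 26, 21, 16, 9, 1]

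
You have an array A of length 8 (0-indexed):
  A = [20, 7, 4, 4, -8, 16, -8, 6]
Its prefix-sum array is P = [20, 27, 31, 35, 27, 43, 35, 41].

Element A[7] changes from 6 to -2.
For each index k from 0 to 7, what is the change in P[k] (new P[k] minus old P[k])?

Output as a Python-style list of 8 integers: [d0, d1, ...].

Element change: A[7] 6 -> -2, delta = -8
For k < 7: P[k] unchanged, delta_P[k] = 0
For k >= 7: P[k] shifts by exactly -8
Delta array: [0, 0, 0, 0, 0, 0, 0, -8]

Answer: [0, 0, 0, 0, 0, 0, 0, -8]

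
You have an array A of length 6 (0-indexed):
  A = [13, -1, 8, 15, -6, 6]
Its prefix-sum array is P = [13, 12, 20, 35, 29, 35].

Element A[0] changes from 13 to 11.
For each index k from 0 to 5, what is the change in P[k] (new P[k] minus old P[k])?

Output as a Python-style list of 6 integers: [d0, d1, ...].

Answer: [-2, -2, -2, -2, -2, -2]

Derivation:
Element change: A[0] 13 -> 11, delta = -2
For k < 0: P[k] unchanged, delta_P[k] = 0
For k >= 0: P[k] shifts by exactly -2
Delta array: [-2, -2, -2, -2, -2, -2]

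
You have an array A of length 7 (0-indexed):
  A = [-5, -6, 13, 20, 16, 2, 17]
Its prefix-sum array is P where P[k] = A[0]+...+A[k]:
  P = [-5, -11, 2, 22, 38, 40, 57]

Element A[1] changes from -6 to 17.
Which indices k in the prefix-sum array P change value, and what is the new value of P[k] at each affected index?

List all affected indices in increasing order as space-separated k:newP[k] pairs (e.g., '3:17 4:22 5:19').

P[k] = A[0] + ... + A[k]
P[k] includes A[1] iff k >= 1
Affected indices: 1, 2, ..., 6; delta = 23
  P[1]: -11 + 23 = 12
  P[2]: 2 + 23 = 25
  P[3]: 22 + 23 = 45
  P[4]: 38 + 23 = 61
  P[5]: 40 + 23 = 63
  P[6]: 57 + 23 = 80

Answer: 1:12 2:25 3:45 4:61 5:63 6:80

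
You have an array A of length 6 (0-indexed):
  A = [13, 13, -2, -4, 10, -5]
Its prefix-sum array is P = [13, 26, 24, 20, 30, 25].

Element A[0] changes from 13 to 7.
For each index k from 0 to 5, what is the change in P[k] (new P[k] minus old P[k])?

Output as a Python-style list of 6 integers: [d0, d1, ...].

Answer: [-6, -6, -6, -6, -6, -6]

Derivation:
Element change: A[0] 13 -> 7, delta = -6
For k < 0: P[k] unchanged, delta_P[k] = 0
For k >= 0: P[k] shifts by exactly -6
Delta array: [-6, -6, -6, -6, -6, -6]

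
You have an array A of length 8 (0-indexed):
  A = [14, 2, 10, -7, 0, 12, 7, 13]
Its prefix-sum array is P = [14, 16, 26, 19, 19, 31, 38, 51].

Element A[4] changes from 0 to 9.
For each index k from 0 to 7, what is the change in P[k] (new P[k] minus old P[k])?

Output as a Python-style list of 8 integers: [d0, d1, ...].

Answer: [0, 0, 0, 0, 9, 9, 9, 9]

Derivation:
Element change: A[4] 0 -> 9, delta = 9
For k < 4: P[k] unchanged, delta_P[k] = 0
For k >= 4: P[k] shifts by exactly 9
Delta array: [0, 0, 0, 0, 9, 9, 9, 9]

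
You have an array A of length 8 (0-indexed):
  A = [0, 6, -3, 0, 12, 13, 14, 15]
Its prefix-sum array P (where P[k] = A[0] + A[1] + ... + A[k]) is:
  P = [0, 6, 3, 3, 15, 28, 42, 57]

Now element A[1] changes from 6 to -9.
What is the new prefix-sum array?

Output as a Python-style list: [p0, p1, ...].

Answer: [0, -9, -12, -12, 0, 13, 27, 42]

Derivation:
Change: A[1] 6 -> -9, delta = -15
P[k] for k < 1: unchanged (A[1] not included)
P[k] for k >= 1: shift by delta = -15
  P[0] = 0 + 0 = 0
  P[1] = 6 + -15 = -9
  P[2] = 3 + -15 = -12
  P[3] = 3 + -15 = -12
  P[4] = 15 + -15 = 0
  P[5] = 28 + -15 = 13
  P[6] = 42 + -15 = 27
  P[7] = 57 + -15 = 42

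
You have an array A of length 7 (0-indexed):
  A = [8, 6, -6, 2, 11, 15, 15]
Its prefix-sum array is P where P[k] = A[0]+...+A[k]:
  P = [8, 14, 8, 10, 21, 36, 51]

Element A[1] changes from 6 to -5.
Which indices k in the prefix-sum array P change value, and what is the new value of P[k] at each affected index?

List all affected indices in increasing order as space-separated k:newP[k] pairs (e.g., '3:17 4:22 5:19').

Answer: 1:3 2:-3 3:-1 4:10 5:25 6:40

Derivation:
P[k] = A[0] + ... + A[k]
P[k] includes A[1] iff k >= 1
Affected indices: 1, 2, ..., 6; delta = -11
  P[1]: 14 + -11 = 3
  P[2]: 8 + -11 = -3
  P[3]: 10 + -11 = -1
  P[4]: 21 + -11 = 10
  P[5]: 36 + -11 = 25
  P[6]: 51 + -11 = 40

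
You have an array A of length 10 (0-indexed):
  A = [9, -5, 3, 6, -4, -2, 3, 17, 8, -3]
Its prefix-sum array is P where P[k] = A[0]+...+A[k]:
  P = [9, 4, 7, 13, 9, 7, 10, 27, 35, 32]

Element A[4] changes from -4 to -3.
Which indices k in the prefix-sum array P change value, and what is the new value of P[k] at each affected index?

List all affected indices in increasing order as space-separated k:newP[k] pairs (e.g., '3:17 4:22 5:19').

P[k] = A[0] + ... + A[k]
P[k] includes A[4] iff k >= 4
Affected indices: 4, 5, ..., 9; delta = 1
  P[4]: 9 + 1 = 10
  P[5]: 7 + 1 = 8
  P[6]: 10 + 1 = 11
  P[7]: 27 + 1 = 28
  P[8]: 35 + 1 = 36
  P[9]: 32 + 1 = 33

Answer: 4:10 5:8 6:11 7:28 8:36 9:33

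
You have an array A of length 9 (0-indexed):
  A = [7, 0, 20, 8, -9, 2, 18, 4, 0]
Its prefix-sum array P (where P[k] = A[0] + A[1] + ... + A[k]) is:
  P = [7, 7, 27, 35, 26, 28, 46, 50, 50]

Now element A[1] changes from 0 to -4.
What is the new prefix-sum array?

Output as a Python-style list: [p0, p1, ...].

Change: A[1] 0 -> -4, delta = -4
P[k] for k < 1: unchanged (A[1] not included)
P[k] for k >= 1: shift by delta = -4
  P[0] = 7 + 0 = 7
  P[1] = 7 + -4 = 3
  P[2] = 27 + -4 = 23
  P[3] = 35 + -4 = 31
  P[4] = 26 + -4 = 22
  P[5] = 28 + -4 = 24
  P[6] = 46 + -4 = 42
  P[7] = 50 + -4 = 46
  P[8] = 50 + -4 = 46

Answer: [7, 3, 23, 31, 22, 24, 42, 46, 46]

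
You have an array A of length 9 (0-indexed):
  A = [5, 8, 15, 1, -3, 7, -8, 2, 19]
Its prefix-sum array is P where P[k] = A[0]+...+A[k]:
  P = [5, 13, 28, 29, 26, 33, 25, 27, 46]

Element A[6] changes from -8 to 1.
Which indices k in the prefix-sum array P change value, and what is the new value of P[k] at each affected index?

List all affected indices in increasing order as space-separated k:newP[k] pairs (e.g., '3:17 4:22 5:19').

P[k] = A[0] + ... + A[k]
P[k] includes A[6] iff k >= 6
Affected indices: 6, 7, ..., 8; delta = 9
  P[6]: 25 + 9 = 34
  P[7]: 27 + 9 = 36
  P[8]: 46 + 9 = 55

Answer: 6:34 7:36 8:55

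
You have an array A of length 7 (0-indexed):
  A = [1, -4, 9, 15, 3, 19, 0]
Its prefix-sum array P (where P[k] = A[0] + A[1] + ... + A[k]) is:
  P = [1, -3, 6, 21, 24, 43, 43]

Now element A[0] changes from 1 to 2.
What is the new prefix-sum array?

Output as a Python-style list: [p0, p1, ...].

Answer: [2, -2, 7, 22, 25, 44, 44]

Derivation:
Change: A[0] 1 -> 2, delta = 1
P[k] for k < 0: unchanged (A[0] not included)
P[k] for k >= 0: shift by delta = 1
  P[0] = 1 + 1 = 2
  P[1] = -3 + 1 = -2
  P[2] = 6 + 1 = 7
  P[3] = 21 + 1 = 22
  P[4] = 24 + 1 = 25
  P[5] = 43 + 1 = 44
  P[6] = 43 + 1 = 44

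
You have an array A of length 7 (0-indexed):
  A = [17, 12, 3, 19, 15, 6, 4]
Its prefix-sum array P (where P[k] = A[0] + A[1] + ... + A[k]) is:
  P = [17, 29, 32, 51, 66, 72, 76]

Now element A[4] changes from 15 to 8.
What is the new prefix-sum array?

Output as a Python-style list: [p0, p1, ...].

Change: A[4] 15 -> 8, delta = -7
P[k] for k < 4: unchanged (A[4] not included)
P[k] for k >= 4: shift by delta = -7
  P[0] = 17 + 0 = 17
  P[1] = 29 + 0 = 29
  P[2] = 32 + 0 = 32
  P[3] = 51 + 0 = 51
  P[4] = 66 + -7 = 59
  P[5] = 72 + -7 = 65
  P[6] = 76 + -7 = 69

Answer: [17, 29, 32, 51, 59, 65, 69]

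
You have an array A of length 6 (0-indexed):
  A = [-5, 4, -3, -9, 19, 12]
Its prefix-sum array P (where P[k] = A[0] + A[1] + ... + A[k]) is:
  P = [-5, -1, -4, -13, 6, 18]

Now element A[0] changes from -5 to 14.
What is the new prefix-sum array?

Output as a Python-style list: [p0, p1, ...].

Change: A[0] -5 -> 14, delta = 19
P[k] for k < 0: unchanged (A[0] not included)
P[k] for k >= 0: shift by delta = 19
  P[0] = -5 + 19 = 14
  P[1] = -1 + 19 = 18
  P[2] = -4 + 19 = 15
  P[3] = -13 + 19 = 6
  P[4] = 6 + 19 = 25
  P[5] = 18 + 19 = 37

Answer: [14, 18, 15, 6, 25, 37]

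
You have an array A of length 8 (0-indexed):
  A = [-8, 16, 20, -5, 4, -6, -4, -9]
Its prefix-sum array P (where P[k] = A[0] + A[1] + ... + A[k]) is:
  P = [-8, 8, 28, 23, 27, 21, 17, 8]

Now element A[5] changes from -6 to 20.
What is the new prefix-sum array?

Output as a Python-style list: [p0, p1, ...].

Change: A[5] -6 -> 20, delta = 26
P[k] for k < 5: unchanged (A[5] not included)
P[k] for k >= 5: shift by delta = 26
  P[0] = -8 + 0 = -8
  P[1] = 8 + 0 = 8
  P[2] = 28 + 0 = 28
  P[3] = 23 + 0 = 23
  P[4] = 27 + 0 = 27
  P[5] = 21 + 26 = 47
  P[6] = 17 + 26 = 43
  P[7] = 8 + 26 = 34

Answer: [-8, 8, 28, 23, 27, 47, 43, 34]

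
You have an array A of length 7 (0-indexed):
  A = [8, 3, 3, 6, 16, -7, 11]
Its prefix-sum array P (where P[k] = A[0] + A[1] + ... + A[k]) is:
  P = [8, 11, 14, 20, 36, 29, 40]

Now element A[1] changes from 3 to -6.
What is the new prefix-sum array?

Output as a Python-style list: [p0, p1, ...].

Answer: [8, 2, 5, 11, 27, 20, 31]

Derivation:
Change: A[1] 3 -> -6, delta = -9
P[k] for k < 1: unchanged (A[1] not included)
P[k] for k >= 1: shift by delta = -9
  P[0] = 8 + 0 = 8
  P[1] = 11 + -9 = 2
  P[2] = 14 + -9 = 5
  P[3] = 20 + -9 = 11
  P[4] = 36 + -9 = 27
  P[5] = 29 + -9 = 20
  P[6] = 40 + -9 = 31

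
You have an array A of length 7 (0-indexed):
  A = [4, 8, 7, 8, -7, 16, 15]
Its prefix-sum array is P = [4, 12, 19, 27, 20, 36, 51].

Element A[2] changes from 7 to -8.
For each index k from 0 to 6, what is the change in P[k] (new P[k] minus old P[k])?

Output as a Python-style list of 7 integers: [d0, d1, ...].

Element change: A[2] 7 -> -8, delta = -15
For k < 2: P[k] unchanged, delta_P[k] = 0
For k >= 2: P[k] shifts by exactly -15
Delta array: [0, 0, -15, -15, -15, -15, -15]

Answer: [0, 0, -15, -15, -15, -15, -15]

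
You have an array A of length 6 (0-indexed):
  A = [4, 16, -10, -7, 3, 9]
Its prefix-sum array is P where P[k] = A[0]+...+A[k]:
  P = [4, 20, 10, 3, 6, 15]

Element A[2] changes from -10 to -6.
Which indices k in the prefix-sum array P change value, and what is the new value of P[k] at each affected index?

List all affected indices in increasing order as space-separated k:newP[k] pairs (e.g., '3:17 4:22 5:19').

Answer: 2:14 3:7 4:10 5:19

Derivation:
P[k] = A[0] + ... + A[k]
P[k] includes A[2] iff k >= 2
Affected indices: 2, 3, ..., 5; delta = 4
  P[2]: 10 + 4 = 14
  P[3]: 3 + 4 = 7
  P[4]: 6 + 4 = 10
  P[5]: 15 + 4 = 19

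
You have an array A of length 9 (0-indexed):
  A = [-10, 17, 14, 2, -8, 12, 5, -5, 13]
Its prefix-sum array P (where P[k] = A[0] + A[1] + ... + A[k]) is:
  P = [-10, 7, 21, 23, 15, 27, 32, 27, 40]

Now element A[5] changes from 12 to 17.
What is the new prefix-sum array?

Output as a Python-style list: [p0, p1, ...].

Change: A[5] 12 -> 17, delta = 5
P[k] for k < 5: unchanged (A[5] not included)
P[k] for k >= 5: shift by delta = 5
  P[0] = -10 + 0 = -10
  P[1] = 7 + 0 = 7
  P[2] = 21 + 0 = 21
  P[3] = 23 + 0 = 23
  P[4] = 15 + 0 = 15
  P[5] = 27 + 5 = 32
  P[6] = 32 + 5 = 37
  P[7] = 27 + 5 = 32
  P[8] = 40 + 5 = 45

Answer: [-10, 7, 21, 23, 15, 32, 37, 32, 45]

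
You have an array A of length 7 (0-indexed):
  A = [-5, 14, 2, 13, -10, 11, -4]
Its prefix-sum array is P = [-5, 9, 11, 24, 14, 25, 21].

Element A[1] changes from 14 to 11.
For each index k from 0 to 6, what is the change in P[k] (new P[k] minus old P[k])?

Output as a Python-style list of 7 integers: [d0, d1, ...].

Element change: A[1] 14 -> 11, delta = -3
For k < 1: P[k] unchanged, delta_P[k] = 0
For k >= 1: P[k] shifts by exactly -3
Delta array: [0, -3, -3, -3, -3, -3, -3]

Answer: [0, -3, -3, -3, -3, -3, -3]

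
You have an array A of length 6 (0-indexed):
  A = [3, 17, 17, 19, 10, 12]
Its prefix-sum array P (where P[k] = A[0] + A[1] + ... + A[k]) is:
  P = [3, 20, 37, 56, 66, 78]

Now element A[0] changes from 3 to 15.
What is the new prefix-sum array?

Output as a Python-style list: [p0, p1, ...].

Change: A[0] 3 -> 15, delta = 12
P[k] for k < 0: unchanged (A[0] not included)
P[k] for k >= 0: shift by delta = 12
  P[0] = 3 + 12 = 15
  P[1] = 20 + 12 = 32
  P[2] = 37 + 12 = 49
  P[3] = 56 + 12 = 68
  P[4] = 66 + 12 = 78
  P[5] = 78 + 12 = 90

Answer: [15, 32, 49, 68, 78, 90]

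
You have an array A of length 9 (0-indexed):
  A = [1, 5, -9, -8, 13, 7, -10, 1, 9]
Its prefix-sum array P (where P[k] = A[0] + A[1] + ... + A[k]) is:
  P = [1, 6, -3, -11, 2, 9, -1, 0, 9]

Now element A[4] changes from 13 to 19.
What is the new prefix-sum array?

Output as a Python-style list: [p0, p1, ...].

Change: A[4] 13 -> 19, delta = 6
P[k] for k < 4: unchanged (A[4] not included)
P[k] for k >= 4: shift by delta = 6
  P[0] = 1 + 0 = 1
  P[1] = 6 + 0 = 6
  P[2] = -3 + 0 = -3
  P[3] = -11 + 0 = -11
  P[4] = 2 + 6 = 8
  P[5] = 9 + 6 = 15
  P[6] = -1 + 6 = 5
  P[7] = 0 + 6 = 6
  P[8] = 9 + 6 = 15

Answer: [1, 6, -3, -11, 8, 15, 5, 6, 15]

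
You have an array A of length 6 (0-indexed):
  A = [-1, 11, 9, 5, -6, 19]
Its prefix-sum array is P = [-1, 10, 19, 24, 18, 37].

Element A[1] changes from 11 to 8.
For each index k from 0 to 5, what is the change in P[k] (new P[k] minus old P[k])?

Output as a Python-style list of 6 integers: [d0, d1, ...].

Answer: [0, -3, -3, -3, -3, -3]

Derivation:
Element change: A[1] 11 -> 8, delta = -3
For k < 1: P[k] unchanged, delta_P[k] = 0
For k >= 1: P[k] shifts by exactly -3
Delta array: [0, -3, -3, -3, -3, -3]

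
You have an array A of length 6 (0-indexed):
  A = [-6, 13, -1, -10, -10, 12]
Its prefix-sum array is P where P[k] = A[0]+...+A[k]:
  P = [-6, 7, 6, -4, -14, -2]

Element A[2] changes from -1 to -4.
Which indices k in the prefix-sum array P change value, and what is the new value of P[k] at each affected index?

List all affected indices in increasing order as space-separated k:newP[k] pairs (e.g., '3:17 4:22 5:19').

Answer: 2:3 3:-7 4:-17 5:-5

Derivation:
P[k] = A[0] + ... + A[k]
P[k] includes A[2] iff k >= 2
Affected indices: 2, 3, ..., 5; delta = -3
  P[2]: 6 + -3 = 3
  P[3]: -4 + -3 = -7
  P[4]: -14 + -3 = -17
  P[5]: -2 + -3 = -5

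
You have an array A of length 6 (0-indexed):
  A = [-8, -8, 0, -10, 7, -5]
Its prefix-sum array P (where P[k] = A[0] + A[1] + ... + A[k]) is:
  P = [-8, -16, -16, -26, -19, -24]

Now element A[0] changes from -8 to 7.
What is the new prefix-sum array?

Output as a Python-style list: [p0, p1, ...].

Answer: [7, -1, -1, -11, -4, -9]

Derivation:
Change: A[0] -8 -> 7, delta = 15
P[k] for k < 0: unchanged (A[0] not included)
P[k] for k >= 0: shift by delta = 15
  P[0] = -8 + 15 = 7
  P[1] = -16 + 15 = -1
  P[2] = -16 + 15 = -1
  P[3] = -26 + 15 = -11
  P[4] = -19 + 15 = -4
  P[5] = -24 + 15 = -9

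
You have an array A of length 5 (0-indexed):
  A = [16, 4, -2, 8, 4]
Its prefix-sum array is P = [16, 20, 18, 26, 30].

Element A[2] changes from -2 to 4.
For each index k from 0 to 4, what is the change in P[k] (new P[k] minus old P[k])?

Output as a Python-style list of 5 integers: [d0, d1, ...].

Answer: [0, 0, 6, 6, 6]

Derivation:
Element change: A[2] -2 -> 4, delta = 6
For k < 2: P[k] unchanged, delta_P[k] = 0
For k >= 2: P[k] shifts by exactly 6
Delta array: [0, 0, 6, 6, 6]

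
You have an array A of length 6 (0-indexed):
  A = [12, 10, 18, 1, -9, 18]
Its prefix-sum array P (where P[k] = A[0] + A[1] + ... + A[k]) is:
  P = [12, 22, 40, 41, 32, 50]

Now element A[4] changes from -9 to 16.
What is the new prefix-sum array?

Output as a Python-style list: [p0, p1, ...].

Change: A[4] -9 -> 16, delta = 25
P[k] for k < 4: unchanged (A[4] not included)
P[k] for k >= 4: shift by delta = 25
  P[0] = 12 + 0 = 12
  P[1] = 22 + 0 = 22
  P[2] = 40 + 0 = 40
  P[3] = 41 + 0 = 41
  P[4] = 32 + 25 = 57
  P[5] = 50 + 25 = 75

Answer: [12, 22, 40, 41, 57, 75]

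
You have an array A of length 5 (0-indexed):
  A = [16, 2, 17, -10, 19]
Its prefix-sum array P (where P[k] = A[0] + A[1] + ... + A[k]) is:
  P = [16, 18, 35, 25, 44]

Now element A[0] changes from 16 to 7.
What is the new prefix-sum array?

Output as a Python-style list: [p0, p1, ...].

Change: A[0] 16 -> 7, delta = -9
P[k] for k < 0: unchanged (A[0] not included)
P[k] for k >= 0: shift by delta = -9
  P[0] = 16 + -9 = 7
  P[1] = 18 + -9 = 9
  P[2] = 35 + -9 = 26
  P[3] = 25 + -9 = 16
  P[4] = 44 + -9 = 35

Answer: [7, 9, 26, 16, 35]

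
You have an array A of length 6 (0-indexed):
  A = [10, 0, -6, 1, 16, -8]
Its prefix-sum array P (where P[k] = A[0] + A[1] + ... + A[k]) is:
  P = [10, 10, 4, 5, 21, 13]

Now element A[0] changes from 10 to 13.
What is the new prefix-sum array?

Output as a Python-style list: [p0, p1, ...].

Change: A[0] 10 -> 13, delta = 3
P[k] for k < 0: unchanged (A[0] not included)
P[k] for k >= 0: shift by delta = 3
  P[0] = 10 + 3 = 13
  P[1] = 10 + 3 = 13
  P[2] = 4 + 3 = 7
  P[3] = 5 + 3 = 8
  P[4] = 21 + 3 = 24
  P[5] = 13 + 3 = 16

Answer: [13, 13, 7, 8, 24, 16]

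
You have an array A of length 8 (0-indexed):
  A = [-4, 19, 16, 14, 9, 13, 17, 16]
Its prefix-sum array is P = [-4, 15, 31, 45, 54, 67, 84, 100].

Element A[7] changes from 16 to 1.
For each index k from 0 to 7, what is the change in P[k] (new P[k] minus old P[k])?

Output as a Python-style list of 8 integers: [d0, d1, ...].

Element change: A[7] 16 -> 1, delta = -15
For k < 7: P[k] unchanged, delta_P[k] = 0
For k >= 7: P[k] shifts by exactly -15
Delta array: [0, 0, 0, 0, 0, 0, 0, -15]

Answer: [0, 0, 0, 0, 0, 0, 0, -15]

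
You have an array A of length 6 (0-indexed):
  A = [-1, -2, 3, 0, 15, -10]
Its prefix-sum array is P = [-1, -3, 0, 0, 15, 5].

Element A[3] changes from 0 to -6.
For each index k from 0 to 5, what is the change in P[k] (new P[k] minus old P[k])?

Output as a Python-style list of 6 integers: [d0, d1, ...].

Answer: [0, 0, 0, -6, -6, -6]

Derivation:
Element change: A[3] 0 -> -6, delta = -6
For k < 3: P[k] unchanged, delta_P[k] = 0
For k >= 3: P[k] shifts by exactly -6
Delta array: [0, 0, 0, -6, -6, -6]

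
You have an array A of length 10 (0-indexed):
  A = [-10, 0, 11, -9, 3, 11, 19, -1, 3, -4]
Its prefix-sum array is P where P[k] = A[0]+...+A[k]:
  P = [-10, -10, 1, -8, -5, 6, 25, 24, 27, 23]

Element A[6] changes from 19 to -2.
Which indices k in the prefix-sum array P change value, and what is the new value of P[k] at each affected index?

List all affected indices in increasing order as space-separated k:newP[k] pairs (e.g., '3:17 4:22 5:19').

Answer: 6:4 7:3 8:6 9:2

Derivation:
P[k] = A[0] + ... + A[k]
P[k] includes A[6] iff k >= 6
Affected indices: 6, 7, ..., 9; delta = -21
  P[6]: 25 + -21 = 4
  P[7]: 24 + -21 = 3
  P[8]: 27 + -21 = 6
  P[9]: 23 + -21 = 2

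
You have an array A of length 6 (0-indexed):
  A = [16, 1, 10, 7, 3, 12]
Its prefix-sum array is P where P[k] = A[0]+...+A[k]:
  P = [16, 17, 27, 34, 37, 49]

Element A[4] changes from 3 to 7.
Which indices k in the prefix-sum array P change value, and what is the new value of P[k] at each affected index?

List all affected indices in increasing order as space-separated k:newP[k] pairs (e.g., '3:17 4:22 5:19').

P[k] = A[0] + ... + A[k]
P[k] includes A[4] iff k >= 4
Affected indices: 4, 5, ..., 5; delta = 4
  P[4]: 37 + 4 = 41
  P[5]: 49 + 4 = 53

Answer: 4:41 5:53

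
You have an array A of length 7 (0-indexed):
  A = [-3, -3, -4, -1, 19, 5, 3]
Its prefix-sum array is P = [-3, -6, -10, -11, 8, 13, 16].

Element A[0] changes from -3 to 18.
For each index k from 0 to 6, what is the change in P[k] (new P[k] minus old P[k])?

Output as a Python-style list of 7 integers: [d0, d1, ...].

Answer: [21, 21, 21, 21, 21, 21, 21]

Derivation:
Element change: A[0] -3 -> 18, delta = 21
For k < 0: P[k] unchanged, delta_P[k] = 0
For k >= 0: P[k] shifts by exactly 21
Delta array: [21, 21, 21, 21, 21, 21, 21]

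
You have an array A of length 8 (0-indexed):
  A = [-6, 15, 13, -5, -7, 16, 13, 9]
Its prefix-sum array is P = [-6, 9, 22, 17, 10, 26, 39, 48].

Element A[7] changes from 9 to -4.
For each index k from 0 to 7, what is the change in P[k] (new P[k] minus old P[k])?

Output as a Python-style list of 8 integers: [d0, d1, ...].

Element change: A[7] 9 -> -4, delta = -13
For k < 7: P[k] unchanged, delta_P[k] = 0
For k >= 7: P[k] shifts by exactly -13
Delta array: [0, 0, 0, 0, 0, 0, 0, -13]

Answer: [0, 0, 0, 0, 0, 0, 0, -13]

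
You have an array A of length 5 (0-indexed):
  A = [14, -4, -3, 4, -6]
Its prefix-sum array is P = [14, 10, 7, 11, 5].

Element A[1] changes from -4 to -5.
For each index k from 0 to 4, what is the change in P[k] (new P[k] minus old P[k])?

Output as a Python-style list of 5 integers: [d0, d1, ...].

Element change: A[1] -4 -> -5, delta = -1
For k < 1: P[k] unchanged, delta_P[k] = 0
For k >= 1: P[k] shifts by exactly -1
Delta array: [0, -1, -1, -1, -1]

Answer: [0, -1, -1, -1, -1]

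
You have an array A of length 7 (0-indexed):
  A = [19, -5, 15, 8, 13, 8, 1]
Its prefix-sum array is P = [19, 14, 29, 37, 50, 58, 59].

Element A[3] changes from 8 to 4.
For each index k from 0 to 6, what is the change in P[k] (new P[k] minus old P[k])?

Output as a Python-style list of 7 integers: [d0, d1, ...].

Element change: A[3] 8 -> 4, delta = -4
For k < 3: P[k] unchanged, delta_P[k] = 0
For k >= 3: P[k] shifts by exactly -4
Delta array: [0, 0, 0, -4, -4, -4, -4]

Answer: [0, 0, 0, -4, -4, -4, -4]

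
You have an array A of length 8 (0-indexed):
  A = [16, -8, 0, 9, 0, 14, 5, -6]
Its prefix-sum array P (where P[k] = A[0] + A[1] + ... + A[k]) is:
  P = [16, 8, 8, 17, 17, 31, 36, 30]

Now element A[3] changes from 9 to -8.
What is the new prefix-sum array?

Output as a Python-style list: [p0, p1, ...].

Answer: [16, 8, 8, 0, 0, 14, 19, 13]

Derivation:
Change: A[3] 9 -> -8, delta = -17
P[k] for k < 3: unchanged (A[3] not included)
P[k] for k >= 3: shift by delta = -17
  P[0] = 16 + 0 = 16
  P[1] = 8 + 0 = 8
  P[2] = 8 + 0 = 8
  P[3] = 17 + -17 = 0
  P[4] = 17 + -17 = 0
  P[5] = 31 + -17 = 14
  P[6] = 36 + -17 = 19
  P[7] = 30 + -17 = 13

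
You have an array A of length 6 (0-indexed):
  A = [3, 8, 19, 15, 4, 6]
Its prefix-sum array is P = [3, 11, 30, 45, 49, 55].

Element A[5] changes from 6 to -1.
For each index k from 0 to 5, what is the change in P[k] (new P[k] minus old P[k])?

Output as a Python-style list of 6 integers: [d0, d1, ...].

Answer: [0, 0, 0, 0, 0, -7]

Derivation:
Element change: A[5] 6 -> -1, delta = -7
For k < 5: P[k] unchanged, delta_P[k] = 0
For k >= 5: P[k] shifts by exactly -7
Delta array: [0, 0, 0, 0, 0, -7]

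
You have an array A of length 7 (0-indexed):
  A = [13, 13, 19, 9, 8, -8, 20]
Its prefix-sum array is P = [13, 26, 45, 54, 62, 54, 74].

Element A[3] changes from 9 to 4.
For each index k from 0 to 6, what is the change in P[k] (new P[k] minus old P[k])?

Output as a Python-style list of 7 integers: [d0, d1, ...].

Element change: A[3] 9 -> 4, delta = -5
For k < 3: P[k] unchanged, delta_P[k] = 0
For k >= 3: P[k] shifts by exactly -5
Delta array: [0, 0, 0, -5, -5, -5, -5]

Answer: [0, 0, 0, -5, -5, -5, -5]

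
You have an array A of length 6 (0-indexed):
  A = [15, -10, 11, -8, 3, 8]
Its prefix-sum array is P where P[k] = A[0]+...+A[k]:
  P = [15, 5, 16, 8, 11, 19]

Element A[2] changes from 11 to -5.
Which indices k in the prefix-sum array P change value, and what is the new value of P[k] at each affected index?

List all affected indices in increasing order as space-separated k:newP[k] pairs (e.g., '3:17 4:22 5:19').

P[k] = A[0] + ... + A[k]
P[k] includes A[2] iff k >= 2
Affected indices: 2, 3, ..., 5; delta = -16
  P[2]: 16 + -16 = 0
  P[3]: 8 + -16 = -8
  P[4]: 11 + -16 = -5
  P[5]: 19 + -16 = 3

Answer: 2:0 3:-8 4:-5 5:3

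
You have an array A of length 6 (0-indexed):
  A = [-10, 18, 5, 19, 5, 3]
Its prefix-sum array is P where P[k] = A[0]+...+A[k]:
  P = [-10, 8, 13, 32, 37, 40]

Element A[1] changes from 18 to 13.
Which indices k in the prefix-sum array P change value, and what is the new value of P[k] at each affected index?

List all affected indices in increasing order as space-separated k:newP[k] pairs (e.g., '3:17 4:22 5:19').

P[k] = A[0] + ... + A[k]
P[k] includes A[1] iff k >= 1
Affected indices: 1, 2, ..., 5; delta = -5
  P[1]: 8 + -5 = 3
  P[2]: 13 + -5 = 8
  P[3]: 32 + -5 = 27
  P[4]: 37 + -5 = 32
  P[5]: 40 + -5 = 35

Answer: 1:3 2:8 3:27 4:32 5:35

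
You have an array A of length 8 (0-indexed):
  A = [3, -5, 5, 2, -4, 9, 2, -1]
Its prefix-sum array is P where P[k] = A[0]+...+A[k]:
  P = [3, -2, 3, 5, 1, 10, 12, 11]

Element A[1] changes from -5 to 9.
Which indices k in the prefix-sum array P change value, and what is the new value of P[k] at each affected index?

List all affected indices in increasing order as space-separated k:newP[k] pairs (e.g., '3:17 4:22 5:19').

P[k] = A[0] + ... + A[k]
P[k] includes A[1] iff k >= 1
Affected indices: 1, 2, ..., 7; delta = 14
  P[1]: -2 + 14 = 12
  P[2]: 3 + 14 = 17
  P[3]: 5 + 14 = 19
  P[4]: 1 + 14 = 15
  P[5]: 10 + 14 = 24
  P[6]: 12 + 14 = 26
  P[7]: 11 + 14 = 25

Answer: 1:12 2:17 3:19 4:15 5:24 6:26 7:25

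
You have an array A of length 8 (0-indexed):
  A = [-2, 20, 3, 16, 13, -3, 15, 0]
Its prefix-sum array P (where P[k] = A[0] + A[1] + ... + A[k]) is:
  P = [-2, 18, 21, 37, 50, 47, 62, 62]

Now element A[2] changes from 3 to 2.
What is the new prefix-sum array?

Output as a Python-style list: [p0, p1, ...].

Change: A[2] 3 -> 2, delta = -1
P[k] for k < 2: unchanged (A[2] not included)
P[k] for k >= 2: shift by delta = -1
  P[0] = -2 + 0 = -2
  P[1] = 18 + 0 = 18
  P[2] = 21 + -1 = 20
  P[3] = 37 + -1 = 36
  P[4] = 50 + -1 = 49
  P[5] = 47 + -1 = 46
  P[6] = 62 + -1 = 61
  P[7] = 62 + -1 = 61

Answer: [-2, 18, 20, 36, 49, 46, 61, 61]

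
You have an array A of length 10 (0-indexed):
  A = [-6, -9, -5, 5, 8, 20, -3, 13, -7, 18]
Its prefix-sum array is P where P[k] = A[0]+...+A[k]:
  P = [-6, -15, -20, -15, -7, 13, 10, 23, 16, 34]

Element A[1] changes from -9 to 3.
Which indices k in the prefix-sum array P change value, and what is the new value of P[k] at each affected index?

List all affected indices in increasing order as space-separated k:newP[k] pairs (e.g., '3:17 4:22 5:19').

P[k] = A[0] + ... + A[k]
P[k] includes A[1] iff k >= 1
Affected indices: 1, 2, ..., 9; delta = 12
  P[1]: -15 + 12 = -3
  P[2]: -20 + 12 = -8
  P[3]: -15 + 12 = -3
  P[4]: -7 + 12 = 5
  P[5]: 13 + 12 = 25
  P[6]: 10 + 12 = 22
  P[7]: 23 + 12 = 35
  P[8]: 16 + 12 = 28
  P[9]: 34 + 12 = 46

Answer: 1:-3 2:-8 3:-3 4:5 5:25 6:22 7:35 8:28 9:46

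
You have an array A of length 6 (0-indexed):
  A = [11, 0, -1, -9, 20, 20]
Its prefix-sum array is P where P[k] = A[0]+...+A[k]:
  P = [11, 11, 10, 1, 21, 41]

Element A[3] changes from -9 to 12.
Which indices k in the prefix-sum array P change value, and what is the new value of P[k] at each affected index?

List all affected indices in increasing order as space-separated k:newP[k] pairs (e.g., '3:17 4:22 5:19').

P[k] = A[0] + ... + A[k]
P[k] includes A[3] iff k >= 3
Affected indices: 3, 4, ..., 5; delta = 21
  P[3]: 1 + 21 = 22
  P[4]: 21 + 21 = 42
  P[5]: 41 + 21 = 62

Answer: 3:22 4:42 5:62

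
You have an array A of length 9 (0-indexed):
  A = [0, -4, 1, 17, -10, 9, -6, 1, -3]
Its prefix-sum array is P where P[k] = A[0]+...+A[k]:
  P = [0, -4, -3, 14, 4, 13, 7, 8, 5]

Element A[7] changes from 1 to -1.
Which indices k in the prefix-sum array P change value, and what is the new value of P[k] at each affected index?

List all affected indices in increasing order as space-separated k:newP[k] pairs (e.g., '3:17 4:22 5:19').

P[k] = A[0] + ... + A[k]
P[k] includes A[7] iff k >= 7
Affected indices: 7, 8, ..., 8; delta = -2
  P[7]: 8 + -2 = 6
  P[8]: 5 + -2 = 3

Answer: 7:6 8:3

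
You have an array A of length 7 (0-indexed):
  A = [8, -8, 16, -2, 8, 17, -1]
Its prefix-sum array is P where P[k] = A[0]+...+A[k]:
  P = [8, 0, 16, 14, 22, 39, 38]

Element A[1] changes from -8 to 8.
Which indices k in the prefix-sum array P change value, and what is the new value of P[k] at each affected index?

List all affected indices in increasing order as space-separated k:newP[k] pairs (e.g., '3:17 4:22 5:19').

P[k] = A[0] + ... + A[k]
P[k] includes A[1] iff k >= 1
Affected indices: 1, 2, ..., 6; delta = 16
  P[1]: 0 + 16 = 16
  P[2]: 16 + 16 = 32
  P[3]: 14 + 16 = 30
  P[4]: 22 + 16 = 38
  P[5]: 39 + 16 = 55
  P[6]: 38 + 16 = 54

Answer: 1:16 2:32 3:30 4:38 5:55 6:54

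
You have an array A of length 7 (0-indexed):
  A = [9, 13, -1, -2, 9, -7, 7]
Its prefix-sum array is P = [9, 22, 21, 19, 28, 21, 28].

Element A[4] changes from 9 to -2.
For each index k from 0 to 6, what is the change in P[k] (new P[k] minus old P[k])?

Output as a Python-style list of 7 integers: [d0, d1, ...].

Answer: [0, 0, 0, 0, -11, -11, -11]

Derivation:
Element change: A[4] 9 -> -2, delta = -11
For k < 4: P[k] unchanged, delta_P[k] = 0
For k >= 4: P[k] shifts by exactly -11
Delta array: [0, 0, 0, 0, -11, -11, -11]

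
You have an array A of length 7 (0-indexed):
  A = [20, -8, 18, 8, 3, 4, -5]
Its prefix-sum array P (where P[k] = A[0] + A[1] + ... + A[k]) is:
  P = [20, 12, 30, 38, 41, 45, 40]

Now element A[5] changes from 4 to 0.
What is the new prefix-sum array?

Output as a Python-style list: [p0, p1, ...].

Answer: [20, 12, 30, 38, 41, 41, 36]

Derivation:
Change: A[5] 4 -> 0, delta = -4
P[k] for k < 5: unchanged (A[5] not included)
P[k] for k >= 5: shift by delta = -4
  P[0] = 20 + 0 = 20
  P[1] = 12 + 0 = 12
  P[2] = 30 + 0 = 30
  P[3] = 38 + 0 = 38
  P[4] = 41 + 0 = 41
  P[5] = 45 + -4 = 41
  P[6] = 40 + -4 = 36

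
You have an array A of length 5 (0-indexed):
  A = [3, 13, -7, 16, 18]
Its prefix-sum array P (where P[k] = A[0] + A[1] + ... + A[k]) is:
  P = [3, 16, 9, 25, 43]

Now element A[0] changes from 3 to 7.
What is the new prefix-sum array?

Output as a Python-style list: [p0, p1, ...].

Change: A[0] 3 -> 7, delta = 4
P[k] for k < 0: unchanged (A[0] not included)
P[k] for k >= 0: shift by delta = 4
  P[0] = 3 + 4 = 7
  P[1] = 16 + 4 = 20
  P[2] = 9 + 4 = 13
  P[3] = 25 + 4 = 29
  P[4] = 43 + 4 = 47

Answer: [7, 20, 13, 29, 47]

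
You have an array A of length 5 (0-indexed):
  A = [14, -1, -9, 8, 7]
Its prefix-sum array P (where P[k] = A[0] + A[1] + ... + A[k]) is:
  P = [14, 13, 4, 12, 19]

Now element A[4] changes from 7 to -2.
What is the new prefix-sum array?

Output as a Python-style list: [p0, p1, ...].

Change: A[4] 7 -> -2, delta = -9
P[k] for k < 4: unchanged (A[4] not included)
P[k] for k >= 4: shift by delta = -9
  P[0] = 14 + 0 = 14
  P[1] = 13 + 0 = 13
  P[2] = 4 + 0 = 4
  P[3] = 12 + 0 = 12
  P[4] = 19 + -9 = 10

Answer: [14, 13, 4, 12, 10]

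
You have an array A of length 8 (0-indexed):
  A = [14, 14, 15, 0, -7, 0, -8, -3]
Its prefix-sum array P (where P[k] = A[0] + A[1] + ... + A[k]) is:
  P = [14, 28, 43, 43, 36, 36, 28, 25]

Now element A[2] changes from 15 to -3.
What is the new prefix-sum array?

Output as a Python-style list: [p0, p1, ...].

Answer: [14, 28, 25, 25, 18, 18, 10, 7]

Derivation:
Change: A[2] 15 -> -3, delta = -18
P[k] for k < 2: unchanged (A[2] not included)
P[k] for k >= 2: shift by delta = -18
  P[0] = 14 + 0 = 14
  P[1] = 28 + 0 = 28
  P[2] = 43 + -18 = 25
  P[3] = 43 + -18 = 25
  P[4] = 36 + -18 = 18
  P[5] = 36 + -18 = 18
  P[6] = 28 + -18 = 10
  P[7] = 25 + -18 = 7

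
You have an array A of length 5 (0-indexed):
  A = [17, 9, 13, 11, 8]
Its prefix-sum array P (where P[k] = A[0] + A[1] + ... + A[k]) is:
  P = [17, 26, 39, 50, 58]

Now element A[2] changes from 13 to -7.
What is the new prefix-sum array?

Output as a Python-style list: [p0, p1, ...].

Change: A[2] 13 -> -7, delta = -20
P[k] for k < 2: unchanged (A[2] not included)
P[k] for k >= 2: shift by delta = -20
  P[0] = 17 + 0 = 17
  P[1] = 26 + 0 = 26
  P[2] = 39 + -20 = 19
  P[3] = 50 + -20 = 30
  P[4] = 58 + -20 = 38

Answer: [17, 26, 19, 30, 38]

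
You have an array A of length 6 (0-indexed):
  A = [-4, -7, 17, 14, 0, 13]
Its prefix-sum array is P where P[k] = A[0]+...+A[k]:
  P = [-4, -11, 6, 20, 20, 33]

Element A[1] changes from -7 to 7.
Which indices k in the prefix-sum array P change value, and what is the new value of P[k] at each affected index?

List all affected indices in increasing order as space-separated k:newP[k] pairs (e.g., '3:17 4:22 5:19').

Answer: 1:3 2:20 3:34 4:34 5:47

Derivation:
P[k] = A[0] + ... + A[k]
P[k] includes A[1] iff k >= 1
Affected indices: 1, 2, ..., 5; delta = 14
  P[1]: -11 + 14 = 3
  P[2]: 6 + 14 = 20
  P[3]: 20 + 14 = 34
  P[4]: 20 + 14 = 34
  P[5]: 33 + 14 = 47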